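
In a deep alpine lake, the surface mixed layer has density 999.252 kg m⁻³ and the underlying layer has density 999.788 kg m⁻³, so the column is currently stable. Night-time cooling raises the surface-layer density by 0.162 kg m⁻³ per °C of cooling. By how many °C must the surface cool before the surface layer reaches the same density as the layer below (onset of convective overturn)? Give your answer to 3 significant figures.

Density deficit of the surface layer: 999.788 − 999.252 = 0.536 kg m⁻³.
Required change = 0.536 / 0.162 = 3.31 °C.

3.31 °C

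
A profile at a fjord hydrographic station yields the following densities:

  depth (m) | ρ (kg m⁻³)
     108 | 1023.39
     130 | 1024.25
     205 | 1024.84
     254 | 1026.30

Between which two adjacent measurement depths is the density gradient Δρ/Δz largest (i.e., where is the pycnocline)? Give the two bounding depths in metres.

108–130 m

Compute the density gradient over each adjacent pair:
  108–130 m: Δρ/Δz = 0.86/22 = 0.039 kg m⁻⁴
  130–205 m: Δρ/Δz = 0.59/75 = 7.9 × 10⁻³ kg m⁻⁴
  205–254 m: Δρ/Δz = 1.46/49 = 0.030 kg m⁻⁴
The largest gradient is in the 108–130 m interval — the pycnocline.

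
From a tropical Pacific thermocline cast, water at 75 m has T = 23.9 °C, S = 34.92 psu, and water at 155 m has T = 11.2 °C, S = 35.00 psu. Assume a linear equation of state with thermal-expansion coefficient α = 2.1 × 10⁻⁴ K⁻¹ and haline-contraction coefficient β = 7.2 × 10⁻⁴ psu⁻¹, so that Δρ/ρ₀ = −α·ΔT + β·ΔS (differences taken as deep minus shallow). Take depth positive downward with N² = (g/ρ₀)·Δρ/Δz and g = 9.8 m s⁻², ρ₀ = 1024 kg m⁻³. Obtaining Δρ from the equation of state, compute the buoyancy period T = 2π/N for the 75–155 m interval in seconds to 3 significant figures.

344 s

ΔT = -12.7 K, ΔS = +0.08 psu (deep − shallow).
Δρ/ρ₀ = −αΔT + βΔS = 2.667 × 10⁻³ + 5.76 × 10⁻⁵ = 2.7246 × 10⁻³, so Δρ ≈ 2.790 kg m⁻³.
N² = (g/ρ₀)·Δρ/Δz = g·(Δρ/ρ₀)/Δz = 9.8 × 2.7246 × 10⁻³ / 80 = 3.3376 × 10⁻⁴ s⁻².
N = √(3.3376 × 10⁻⁴) = 0.018269 rad s⁻¹ → T = 2π/N = 343.93 s ≈ 344 s.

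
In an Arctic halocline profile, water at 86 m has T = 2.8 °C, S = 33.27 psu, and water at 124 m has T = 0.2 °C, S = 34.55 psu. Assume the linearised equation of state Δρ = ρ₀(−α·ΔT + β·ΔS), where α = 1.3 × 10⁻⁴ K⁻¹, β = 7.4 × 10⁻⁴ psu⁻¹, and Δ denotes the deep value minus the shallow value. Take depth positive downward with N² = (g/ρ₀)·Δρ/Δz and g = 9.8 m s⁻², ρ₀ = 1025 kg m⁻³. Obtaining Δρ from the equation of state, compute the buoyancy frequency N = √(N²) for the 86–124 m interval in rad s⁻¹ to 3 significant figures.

0.0182 rad s⁻¹

ΔT = -2.6 K, ΔS = +1.28 psu (deep − shallow).
Δρ/ρ₀ = −αΔT + βΔS = 3.38 × 10⁻⁴ + 9.472 × 10⁻⁴ = 1.2852 × 10⁻³, so Δρ ≈ 1.317 kg m⁻³.
N² = (g/ρ₀)·Δρ/Δz = g·(Δρ/ρ₀)/Δz = 9.8 × 1.2852 × 10⁻³ / 38 = 3.3145 × 10⁻⁴ s⁻².
N = √(3.3145 × 10⁻⁴) = 0.018206 rad s⁻¹ ≈ 0.0182 rad s⁻¹.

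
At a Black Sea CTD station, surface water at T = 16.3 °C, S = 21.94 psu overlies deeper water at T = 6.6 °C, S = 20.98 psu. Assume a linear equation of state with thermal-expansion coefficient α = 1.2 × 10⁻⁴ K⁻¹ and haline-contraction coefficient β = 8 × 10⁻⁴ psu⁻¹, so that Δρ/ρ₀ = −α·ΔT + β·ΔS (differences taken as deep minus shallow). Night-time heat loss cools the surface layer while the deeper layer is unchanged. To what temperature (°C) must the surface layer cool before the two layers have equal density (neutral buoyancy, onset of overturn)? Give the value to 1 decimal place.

Neutral buoyancy requires Δρ = 0, i.e. −α(T_deep − T_surf′) + β(S_deep − S_surf) = 0.
T_surf′ = T_deep − (β/α)·ΔS = 6.6 − (8 × 10⁻⁴/1.2 × 10⁻⁴)·(-0.96) = 13.000 °C.
Cooling required: 16.3 − (13.000) = 3.300 °C.

13.0 °C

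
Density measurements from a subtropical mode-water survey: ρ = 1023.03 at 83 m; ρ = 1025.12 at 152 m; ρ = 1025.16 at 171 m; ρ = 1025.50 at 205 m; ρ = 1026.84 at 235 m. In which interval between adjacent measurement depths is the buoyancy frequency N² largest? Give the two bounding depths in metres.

205–235 m

Compute the density gradient over each adjacent pair:
  83–152 m: Δρ/Δz = 2.09/69 = 0.030 kg m⁻⁴
  152–171 m: Δρ/Δz = 0.04/19 = 2.1 × 10⁻³ kg m⁻⁴
  171–205 m: Δρ/Δz = 0.34/34 = 0.010 kg m⁻⁴
  205–235 m: Δρ/Δz = 1.34/30 = 0.045 kg m⁻⁴
The largest gradient is in the 205–235 m interval — the pycnocline.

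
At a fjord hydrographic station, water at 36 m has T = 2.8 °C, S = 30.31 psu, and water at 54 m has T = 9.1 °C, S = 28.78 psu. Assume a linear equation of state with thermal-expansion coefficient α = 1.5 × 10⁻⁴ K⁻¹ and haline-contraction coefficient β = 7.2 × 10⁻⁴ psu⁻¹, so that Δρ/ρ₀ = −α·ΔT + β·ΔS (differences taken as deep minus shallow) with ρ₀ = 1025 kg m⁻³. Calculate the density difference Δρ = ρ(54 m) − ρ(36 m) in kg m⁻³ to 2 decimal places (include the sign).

ΔT = +6.3 K, ΔS = -1.53 psu (deep − shallow).
Δρ/ρ₀ = −(1.5 × 10⁻⁴)(+6.3) + (7.2 × 10⁻⁴)(-1.53) = -2.0466 × 10⁻³.
Δρ = 1025 × (-2.0466 × 10⁻³) = -2.10 kg m⁻³.
Negative Δρ: lighter below, statically unstable.

-2.10 kg m⁻³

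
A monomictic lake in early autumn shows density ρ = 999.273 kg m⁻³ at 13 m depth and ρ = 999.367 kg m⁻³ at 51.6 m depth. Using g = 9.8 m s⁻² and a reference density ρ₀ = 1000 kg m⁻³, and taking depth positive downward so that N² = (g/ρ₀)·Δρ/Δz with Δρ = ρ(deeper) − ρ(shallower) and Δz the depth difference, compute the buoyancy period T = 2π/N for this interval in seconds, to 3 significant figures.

1.29 × 10³ s

Δρ = 999.367 − 999.273 = 0.094 kg m⁻³ over Δz = 51.6 − 13 = 38.6 m.
N² = (9.8/1000) × (0.094/38.6) = 2.3865 × 10⁻⁵ s⁻².
N = √(2.3865 × 10⁻⁵) = 4.8852 × 10⁻³ rad s⁻¹, so T = 2π/N = 1.2862 × 10³ s ≈ 1.29 × 10³ s.
A positive N² confirms static stability across the interval.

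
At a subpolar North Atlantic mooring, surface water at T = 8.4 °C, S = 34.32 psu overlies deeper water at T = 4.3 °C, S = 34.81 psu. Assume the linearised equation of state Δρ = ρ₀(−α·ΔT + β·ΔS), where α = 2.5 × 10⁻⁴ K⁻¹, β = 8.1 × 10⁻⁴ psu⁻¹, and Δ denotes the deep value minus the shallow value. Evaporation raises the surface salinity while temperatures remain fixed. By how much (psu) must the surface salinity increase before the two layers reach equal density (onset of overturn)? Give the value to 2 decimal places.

Neutral buoyancy requires −α(T_deep − T_surf) + β(S_deep − S_surf′) = 0.
S_surf′ = S_deep − (α/β)·ΔT = 34.81 − (2.5 × 10⁻⁴/8.1 × 10⁻⁴)·(-4.1) = 36.0754 psu.
Increase required: 36.0754 − 34.32 = 1.7554 psu.

1.76 psu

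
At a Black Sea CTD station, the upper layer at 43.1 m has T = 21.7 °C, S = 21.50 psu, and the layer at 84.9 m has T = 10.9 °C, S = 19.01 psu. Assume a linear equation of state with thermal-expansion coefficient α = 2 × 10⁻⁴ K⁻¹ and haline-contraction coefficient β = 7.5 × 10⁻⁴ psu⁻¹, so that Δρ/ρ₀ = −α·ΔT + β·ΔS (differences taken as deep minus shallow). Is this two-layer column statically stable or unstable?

ΔT = 10.9 − 21.7 = -10.8 K and ΔS = 19.01 − 21.50 = -2.49 psu (deep − shallow).
−αΔT = 2.16 × 10⁻³; βΔS = -1.8675 × 10⁻³; sum Δρ/ρ₀ = 2.925 × 10⁻⁴.
Δρ/ρ₀ > 0, so Δρ > 0: deeper water is denser → statically stable.

stable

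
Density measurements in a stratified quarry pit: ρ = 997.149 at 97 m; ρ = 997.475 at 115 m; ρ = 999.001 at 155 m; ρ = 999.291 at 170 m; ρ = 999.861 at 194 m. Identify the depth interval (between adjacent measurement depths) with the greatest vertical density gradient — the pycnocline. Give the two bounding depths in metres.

115–155 m

Compute the density gradient over each adjacent pair:
  97–115 m: Δρ/Δz = 0.326/18 = 0.018 kg m⁻⁴
  115–155 m: Δρ/Δz = 1.526/40 = 0.038 kg m⁻⁴
  155–170 m: Δρ/Δz = 0.290/15 = 0.019 kg m⁻⁴
  170–194 m: Δρ/Δz = 0.570/24 = 0.024 kg m⁻⁴
The largest gradient is in the 115–155 m interval — the pycnocline.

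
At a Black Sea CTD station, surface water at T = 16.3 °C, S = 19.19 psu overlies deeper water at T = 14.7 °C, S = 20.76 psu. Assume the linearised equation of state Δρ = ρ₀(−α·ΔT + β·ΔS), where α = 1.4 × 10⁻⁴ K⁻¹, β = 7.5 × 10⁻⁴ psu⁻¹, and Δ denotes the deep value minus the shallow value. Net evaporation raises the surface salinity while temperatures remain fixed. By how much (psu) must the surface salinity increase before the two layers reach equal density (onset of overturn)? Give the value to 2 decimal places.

1.87 psu

Neutral buoyancy requires −α(T_deep − T_surf) + β(S_deep − S_surf′) = 0.
S_surf′ = S_deep − (α/β)·ΔT = 20.76 − (1.4 × 10⁻⁴/7.5 × 10⁻⁴)·(-1.6) = 21.0587 psu.
Increase required: 21.0587 − 19.19 = 1.8687 psu.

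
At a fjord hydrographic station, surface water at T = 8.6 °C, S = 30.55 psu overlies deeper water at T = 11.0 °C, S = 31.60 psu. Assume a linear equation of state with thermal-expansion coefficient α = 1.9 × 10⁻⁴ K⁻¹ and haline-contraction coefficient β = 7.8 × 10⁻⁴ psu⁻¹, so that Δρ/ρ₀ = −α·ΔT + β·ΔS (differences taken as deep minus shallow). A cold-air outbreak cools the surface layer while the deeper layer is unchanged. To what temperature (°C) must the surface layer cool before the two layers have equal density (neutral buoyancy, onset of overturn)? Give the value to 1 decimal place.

Neutral buoyancy requires Δρ = 0, i.e. −α(T_deep − T_surf′) + β(S_deep − S_surf) = 0.
T_surf′ = T_deep − (β/α)·ΔS = 11.0 − (7.8 × 10⁻⁴/1.9 × 10⁻⁴)·(+1.05) = 6.689 °C.
Cooling required: 8.6 − (6.689) = 1.911 °C.

6.7 °C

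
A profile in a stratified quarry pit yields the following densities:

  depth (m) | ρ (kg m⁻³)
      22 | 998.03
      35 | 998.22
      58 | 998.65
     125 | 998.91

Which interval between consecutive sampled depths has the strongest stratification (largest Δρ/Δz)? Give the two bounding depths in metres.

35–58 m

Compute the density gradient over each adjacent pair:
  22–35 m: Δρ/Δz = 0.19/13 = 0.015 kg m⁻⁴
  35–58 m: Δρ/Δz = 0.43/23 = 0.019 kg m⁻⁴
  58–125 m: Δρ/Δz = 0.26/67 = 3.9 × 10⁻³ kg m⁻⁴
The largest gradient is in the 35–58 m interval — the pycnocline.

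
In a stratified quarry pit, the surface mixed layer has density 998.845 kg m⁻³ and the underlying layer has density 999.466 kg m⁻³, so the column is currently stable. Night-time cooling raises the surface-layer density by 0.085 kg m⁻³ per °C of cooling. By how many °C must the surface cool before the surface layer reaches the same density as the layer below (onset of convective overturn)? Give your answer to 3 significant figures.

7.31 °C

Density deficit of the surface layer: 999.466 − 998.845 = 0.621 kg m⁻³.
Required change = 0.621 / 0.085 = 7.31 °C.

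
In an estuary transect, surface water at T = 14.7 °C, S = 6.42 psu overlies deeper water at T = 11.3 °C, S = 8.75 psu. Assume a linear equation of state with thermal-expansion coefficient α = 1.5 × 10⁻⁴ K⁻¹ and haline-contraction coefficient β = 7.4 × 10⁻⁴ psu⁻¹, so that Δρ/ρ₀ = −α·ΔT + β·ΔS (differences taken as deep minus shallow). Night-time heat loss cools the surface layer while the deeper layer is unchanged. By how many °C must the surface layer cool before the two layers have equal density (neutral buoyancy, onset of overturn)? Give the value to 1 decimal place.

14.9 °C

Neutral buoyancy requires Δρ = 0, i.e. −α(T_deep − T_surf′) + β(S_deep − S_surf) = 0.
T_surf′ = T_deep − (β/α)·ΔS = 11.3 − (7.4 × 10⁻⁴/1.5 × 10⁻⁴)·(+2.33) = -0.195 °C.
Cooling required: 14.7 − (-0.195) = 14.895 °C.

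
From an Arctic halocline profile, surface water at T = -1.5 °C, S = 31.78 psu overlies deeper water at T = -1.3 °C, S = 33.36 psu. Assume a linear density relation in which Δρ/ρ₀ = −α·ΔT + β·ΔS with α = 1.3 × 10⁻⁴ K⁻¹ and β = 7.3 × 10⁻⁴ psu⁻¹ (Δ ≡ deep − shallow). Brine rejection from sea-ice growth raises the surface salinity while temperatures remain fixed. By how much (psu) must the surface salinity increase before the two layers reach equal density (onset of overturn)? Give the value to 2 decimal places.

Neutral buoyancy requires −α(T_deep − T_surf) + β(S_deep − S_surf′) = 0.
S_surf′ = S_deep − (α/β)·ΔT = 33.36 − (1.3 × 10⁻⁴/7.3 × 10⁻⁴)·(+0.2) = 33.3244 psu.
Increase required: 33.3244 − 31.78 = 1.5444 psu.

1.54 psu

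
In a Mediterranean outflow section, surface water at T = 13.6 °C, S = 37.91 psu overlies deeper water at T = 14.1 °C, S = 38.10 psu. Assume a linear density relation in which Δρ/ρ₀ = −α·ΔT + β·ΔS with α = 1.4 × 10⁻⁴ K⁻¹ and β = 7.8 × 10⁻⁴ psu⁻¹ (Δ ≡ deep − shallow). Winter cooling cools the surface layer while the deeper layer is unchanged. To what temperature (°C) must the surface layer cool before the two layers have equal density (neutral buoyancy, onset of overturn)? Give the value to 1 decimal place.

13.0 °C

Neutral buoyancy requires Δρ = 0, i.e. −α(T_deep − T_surf′) + β(S_deep − S_surf) = 0.
T_surf′ = T_deep − (β/α)·ΔS = 14.1 − (7.8 × 10⁻⁴/1.4 × 10⁻⁴)·(+0.19) = 13.041 °C.
Cooling required: 13.6 − (13.041) = 0.559 °C.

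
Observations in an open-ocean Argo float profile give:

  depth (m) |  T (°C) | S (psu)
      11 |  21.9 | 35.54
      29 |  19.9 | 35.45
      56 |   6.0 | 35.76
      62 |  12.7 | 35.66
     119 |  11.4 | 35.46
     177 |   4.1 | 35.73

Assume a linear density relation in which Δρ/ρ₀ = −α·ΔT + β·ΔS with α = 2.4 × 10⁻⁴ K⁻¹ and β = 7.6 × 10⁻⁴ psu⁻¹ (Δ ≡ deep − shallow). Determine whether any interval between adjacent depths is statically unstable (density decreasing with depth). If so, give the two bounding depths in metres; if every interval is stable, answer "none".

56–62 m

Evaluate Δρ/ρ₀ = −αΔT + βΔS across each adjacent pair:
  11–29 m: −αΔT+βΔS = −(2.4 × 10⁻⁴)(-2.0)+(7.6 × 10⁻⁴)(-0.09) = 4.1 × 10⁻⁴ → stable
  29–56 m: −αΔT+βΔS = −(2.4 × 10⁻⁴)(-13.9)+(7.6 × 10⁻⁴)(+0.31) = 3.6 × 10⁻³ → stable
  56–62 m: −αΔT+βΔS = −(2.4 × 10⁻⁴)(+6.7)+(7.6 × 10⁻⁴)(-0.10) = -1.7 × 10⁻³ → UNSTABLE
  62–119 m: −αΔT+βΔS = −(2.4 × 10⁻⁴)(-1.3)+(7.6 × 10⁻⁴)(-0.20) = 1.6 × 10⁻⁴ → stable
  119–177 m: −αΔT+βΔS = −(2.4 × 10⁻⁴)(-7.3)+(7.6 × 10⁻⁴)(+0.27) = 2.0 × 10⁻³ → stable
The 56–62 m interval has Δρ < 0: lighter water underlies denser water.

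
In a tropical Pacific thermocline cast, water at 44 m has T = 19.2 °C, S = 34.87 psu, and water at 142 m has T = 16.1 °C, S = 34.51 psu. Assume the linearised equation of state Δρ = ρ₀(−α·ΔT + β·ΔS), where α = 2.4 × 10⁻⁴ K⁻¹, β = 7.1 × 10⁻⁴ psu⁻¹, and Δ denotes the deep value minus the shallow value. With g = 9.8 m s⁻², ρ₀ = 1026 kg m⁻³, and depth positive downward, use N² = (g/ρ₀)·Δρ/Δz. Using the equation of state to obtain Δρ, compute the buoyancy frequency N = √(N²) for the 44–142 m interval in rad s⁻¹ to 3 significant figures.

ΔT = -3.1 K, ΔS = -0.36 psu (deep − shallow).
Δρ/ρ₀ = −αΔT + βΔS = 7.44 × 10⁻⁴ − 2.556 × 10⁻⁴ = 4.884 × 10⁻⁴, so Δρ ≈ 0.5011 kg m⁻³.
N² = (g/ρ₀)·Δρ/Δz = g·(Δρ/ρ₀)/Δz = 9.8 × 4.884 × 10⁻⁴ / 98 = 4.8840 × 10⁻⁵ s⁻².
N = √(4.8840 × 10⁻⁵) = 6.9886 × 10⁻³ rad s⁻¹ ≈ 6.99 × 10⁻³ rad s⁻¹.

6.99 × 10⁻³ rad s⁻¹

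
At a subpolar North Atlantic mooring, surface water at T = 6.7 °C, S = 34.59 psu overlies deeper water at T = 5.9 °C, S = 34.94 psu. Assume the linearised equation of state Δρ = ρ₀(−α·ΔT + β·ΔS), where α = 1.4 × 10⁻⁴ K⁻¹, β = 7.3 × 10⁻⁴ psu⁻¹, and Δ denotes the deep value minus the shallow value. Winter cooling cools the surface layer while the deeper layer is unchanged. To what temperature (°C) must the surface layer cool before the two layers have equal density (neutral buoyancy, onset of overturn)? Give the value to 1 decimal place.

Neutral buoyancy requires Δρ = 0, i.e. −α(T_deep − T_surf′) + β(S_deep − S_surf) = 0.
T_surf′ = T_deep − (β/α)·ΔS = 5.9 − (7.3 × 10⁻⁴/1.4 × 10⁻⁴)·(+0.35) = 4.075 °C.
Cooling required: 6.7 − (4.075) = 2.625 °C.

4.1 °C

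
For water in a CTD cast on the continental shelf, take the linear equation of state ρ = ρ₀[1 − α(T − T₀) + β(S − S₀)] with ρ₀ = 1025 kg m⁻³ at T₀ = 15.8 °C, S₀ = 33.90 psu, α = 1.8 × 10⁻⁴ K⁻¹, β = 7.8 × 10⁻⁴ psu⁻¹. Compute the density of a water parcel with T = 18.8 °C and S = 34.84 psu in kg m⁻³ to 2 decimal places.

T − T₀ = +3.0 K, S − S₀ = +0.94 psu.
Bracket = 1 − α·(+3.0) + β·(+0.94) = 1 + (1.932 × 10⁻⁴) = 1.0001932.
ρ = 1025 × 1.0001932 = 1025.20 kg m⁻³.

1025.20 kg m⁻³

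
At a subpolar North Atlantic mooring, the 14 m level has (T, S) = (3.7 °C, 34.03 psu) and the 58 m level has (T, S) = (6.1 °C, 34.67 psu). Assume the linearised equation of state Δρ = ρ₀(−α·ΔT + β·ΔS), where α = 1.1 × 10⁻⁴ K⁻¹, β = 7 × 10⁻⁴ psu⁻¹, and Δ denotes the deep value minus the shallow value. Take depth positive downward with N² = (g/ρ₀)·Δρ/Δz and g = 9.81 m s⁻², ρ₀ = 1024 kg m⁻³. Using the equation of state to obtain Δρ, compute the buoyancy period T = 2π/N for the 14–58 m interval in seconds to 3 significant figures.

981 s

ΔT = +2.4 K, ΔS = +0.64 psu (deep − shallow).
Δρ/ρ₀ = −αΔT + βΔS = -2.64 × 10⁻⁴ + 4.48 × 10⁻⁴ = 1.84 × 10⁻⁴, so Δρ ≈ 0.1884 kg m⁻³.
N² = (g/ρ₀)·Δρ/Δz = g·(Δρ/ρ₀)/Δz = 9.81 × 1.84 × 10⁻⁴ / 44 = 4.1024 × 10⁻⁵ s⁻².
N = √(4.1024 × 10⁻⁵) = 6.4050 × 10⁻³ rad s⁻¹ → T = 2π/N = 980.98 s ≈ 981 s.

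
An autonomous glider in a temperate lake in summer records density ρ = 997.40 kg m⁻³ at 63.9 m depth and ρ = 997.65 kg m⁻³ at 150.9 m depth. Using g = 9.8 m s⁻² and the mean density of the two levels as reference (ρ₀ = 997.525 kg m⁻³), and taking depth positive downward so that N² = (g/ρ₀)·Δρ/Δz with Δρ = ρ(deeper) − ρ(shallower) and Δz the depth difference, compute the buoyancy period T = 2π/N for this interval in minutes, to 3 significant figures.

19.7 min

Δρ = 997.65 − 997.40 = 0.25 kg m⁻³ over Δz = 150.9 − 63.9 = 87 m.
N² = (9.8/997.525) × (0.25/87) = 2.8231 × 10⁻⁵ s⁻².
N = √(2.8231 × 10⁻⁵) = 5.3133 × 10⁻³ rad s⁻¹, so T = 2π/N = 1.1825 × 10³ s = 19.708 min ≈ 19.7 min.
Since Δρ > 0 the layer is stably stratified.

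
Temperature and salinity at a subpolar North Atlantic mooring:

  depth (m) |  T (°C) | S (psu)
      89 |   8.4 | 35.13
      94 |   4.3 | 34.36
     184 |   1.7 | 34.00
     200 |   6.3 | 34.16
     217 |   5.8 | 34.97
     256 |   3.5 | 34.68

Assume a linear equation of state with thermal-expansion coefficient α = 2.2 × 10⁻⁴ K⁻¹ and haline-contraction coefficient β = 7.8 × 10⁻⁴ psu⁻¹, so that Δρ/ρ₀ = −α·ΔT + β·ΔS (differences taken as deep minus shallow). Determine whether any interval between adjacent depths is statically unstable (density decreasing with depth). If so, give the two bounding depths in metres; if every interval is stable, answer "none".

184–200 m

Evaluate Δρ/ρ₀ = −αΔT + βΔS across each adjacent pair:
  89–94 m: −αΔT+βΔS = −(2.2 × 10⁻⁴)(-4.1)+(7.8 × 10⁻⁴)(-0.77) = 3.0 × 10⁻⁴ → stable
  94–184 m: −αΔT+βΔS = −(2.2 × 10⁻⁴)(-2.6)+(7.8 × 10⁻⁴)(-0.36) = 2.9 × 10⁻⁴ → stable
  184–200 m: −αΔT+βΔS = −(2.2 × 10⁻⁴)(+4.6)+(7.8 × 10⁻⁴)(+0.16) = -8.9 × 10⁻⁴ → UNSTABLE
  200–217 m: −αΔT+βΔS = −(2.2 × 10⁻⁴)(-0.5)+(7.8 × 10⁻⁴)(+0.81) = 7.4 × 10⁻⁴ → stable
  217–256 m: −αΔT+βΔS = −(2.2 × 10⁻⁴)(-2.3)+(7.8 × 10⁻⁴)(-0.29) = 2.8 × 10⁻⁴ → stable
The 184–200 m interval has Δρ < 0: lighter water underlies denser water.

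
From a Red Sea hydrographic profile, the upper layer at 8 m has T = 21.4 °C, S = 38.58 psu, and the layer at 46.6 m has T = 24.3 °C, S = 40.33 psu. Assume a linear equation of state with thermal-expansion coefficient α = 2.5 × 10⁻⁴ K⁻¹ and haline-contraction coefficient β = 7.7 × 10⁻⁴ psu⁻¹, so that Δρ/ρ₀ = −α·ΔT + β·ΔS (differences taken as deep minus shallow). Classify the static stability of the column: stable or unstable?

ΔT = 24.3 − 21.4 = +2.9 K and ΔS = 40.33 − 38.58 = +1.75 psu (deep − shallow).
−αΔT = -7.25 × 10⁻⁴; βΔS = 1.3475 × 10⁻³; sum Δρ/ρ₀ = 6.225 × 10⁻⁴.
Δρ/ρ₀ > 0, so Δρ > 0: deeper water is denser → statically stable.

stable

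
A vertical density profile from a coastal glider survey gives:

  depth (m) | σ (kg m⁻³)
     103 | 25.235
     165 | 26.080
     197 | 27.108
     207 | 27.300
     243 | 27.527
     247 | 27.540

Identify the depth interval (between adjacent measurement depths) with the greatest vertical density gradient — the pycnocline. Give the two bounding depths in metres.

Compute the density gradient over each adjacent pair:
  103–165 m: Δρ/Δz = 0.845/62 = 0.014 kg m⁻⁴
  165–197 m: Δρ/Δz = 1.028/32 = 0.032 kg m⁻⁴
  197–207 m: Δρ/Δz = 0.192/10 = 0.019 kg m⁻⁴
  207–243 m: Δρ/Δz = 0.227/36 = 6.3 × 10⁻³ kg m⁻⁴
  243–247 m: Δρ/Δz = 0.013/4 = 3.2 × 10⁻³ kg m⁻⁴
The largest gradient is in the 165–197 m interval — the pycnocline.

165–197 m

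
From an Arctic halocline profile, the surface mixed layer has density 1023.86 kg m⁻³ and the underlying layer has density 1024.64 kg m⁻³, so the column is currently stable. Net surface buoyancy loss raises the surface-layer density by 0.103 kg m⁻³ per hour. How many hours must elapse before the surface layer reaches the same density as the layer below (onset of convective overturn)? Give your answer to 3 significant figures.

Density deficit of the surface layer: 1024.64 − 1023.86 = 0.78 kg m⁻³.
Required change = 0.78 / 0.103 = 7.57 hours.

7.57 hours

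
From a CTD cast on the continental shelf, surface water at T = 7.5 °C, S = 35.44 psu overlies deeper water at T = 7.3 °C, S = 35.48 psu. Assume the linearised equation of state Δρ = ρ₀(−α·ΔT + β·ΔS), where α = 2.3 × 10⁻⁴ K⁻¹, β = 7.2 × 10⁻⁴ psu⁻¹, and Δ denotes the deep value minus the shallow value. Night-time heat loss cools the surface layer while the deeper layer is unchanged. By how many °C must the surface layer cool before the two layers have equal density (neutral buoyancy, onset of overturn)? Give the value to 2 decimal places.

Neutral buoyancy requires Δρ = 0, i.e. −α(T_deep − T_surf′) + β(S_deep − S_surf) = 0.
T_surf′ = T_deep − (β/α)·ΔS = 7.3 − (7.2 × 10⁻⁴/2.3 × 10⁻⁴)·(+0.04) = 7.1748 °C.
Cooling required: 7.5 − (7.1748) = 0.3252 °C.

0.33 °C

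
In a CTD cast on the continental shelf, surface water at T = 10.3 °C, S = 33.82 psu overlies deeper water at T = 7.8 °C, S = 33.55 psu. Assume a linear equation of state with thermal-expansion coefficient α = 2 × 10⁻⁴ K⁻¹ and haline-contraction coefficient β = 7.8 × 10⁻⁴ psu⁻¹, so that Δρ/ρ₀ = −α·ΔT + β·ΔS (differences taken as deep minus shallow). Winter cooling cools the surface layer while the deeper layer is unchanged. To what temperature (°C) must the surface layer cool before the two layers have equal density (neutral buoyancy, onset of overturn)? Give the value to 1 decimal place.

8.9 °C

Neutral buoyancy requires Δρ = 0, i.e. −α(T_deep − T_surf′) + β(S_deep − S_surf) = 0.
T_surf′ = T_deep − (β/α)·ΔS = 7.8 − (7.8 × 10⁻⁴/2 × 10⁻⁴)·(-0.27) = 8.853 °C.
Cooling required: 10.3 − (8.853) = 1.447 °C.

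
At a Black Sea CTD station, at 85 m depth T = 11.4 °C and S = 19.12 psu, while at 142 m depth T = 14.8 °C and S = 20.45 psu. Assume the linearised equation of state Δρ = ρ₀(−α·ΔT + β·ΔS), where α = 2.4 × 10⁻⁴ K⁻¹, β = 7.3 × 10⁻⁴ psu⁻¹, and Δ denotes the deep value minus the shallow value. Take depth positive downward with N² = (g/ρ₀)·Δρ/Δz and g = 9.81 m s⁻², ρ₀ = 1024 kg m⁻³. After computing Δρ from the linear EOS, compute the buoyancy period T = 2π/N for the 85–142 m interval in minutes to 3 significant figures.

20.3 min

ΔT = +3.4 K, ΔS = +1.33 psu (deep − shallow).
Δρ/ρ₀ = −αΔT + βΔS = -8.16 × 10⁻⁴ + 9.709 × 10⁻⁴ = 1.549 × 10⁻⁴, so Δρ ≈ 0.1586 kg m⁻³.
N² = (g/ρ₀)·Δρ/Δz = g·(Δρ/ρ₀)/Δz = 9.81 × 1.549 × 10⁻⁴ / 57 = 2.6659 × 10⁻⁵ s⁻².
N = √(2.6659 × 10⁻⁵) = 5.1632 × 10⁻³ rad s⁻¹ → T = 2π/N = 1.2169 × 10³ s = 20.282 min ≈ 20.3 min.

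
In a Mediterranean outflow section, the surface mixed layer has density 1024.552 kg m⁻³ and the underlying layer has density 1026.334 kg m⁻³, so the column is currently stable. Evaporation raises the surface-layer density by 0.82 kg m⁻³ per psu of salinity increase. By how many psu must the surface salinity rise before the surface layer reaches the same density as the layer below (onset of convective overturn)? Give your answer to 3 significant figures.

2.17 psu

Density deficit of the surface layer: 1026.334 − 1024.552 = 1.782 kg m⁻³.
Required change = 1.782 / 0.82 = 2.17 psu.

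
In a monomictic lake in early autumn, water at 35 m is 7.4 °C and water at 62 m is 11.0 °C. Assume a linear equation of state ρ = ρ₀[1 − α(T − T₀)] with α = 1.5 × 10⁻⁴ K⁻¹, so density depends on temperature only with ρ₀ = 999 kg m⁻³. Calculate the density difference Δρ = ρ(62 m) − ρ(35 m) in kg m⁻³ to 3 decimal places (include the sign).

ΔT = +3.6 K, Δρ/ρ₀ = −αΔT = -5.40 × 10⁻⁴.
Δρ = 999 × (-5.40 × 10⁻⁴) = -0.539 kg m⁻³.
Negative Δρ: lighter below, statically unstable.

-0.539 kg m⁻³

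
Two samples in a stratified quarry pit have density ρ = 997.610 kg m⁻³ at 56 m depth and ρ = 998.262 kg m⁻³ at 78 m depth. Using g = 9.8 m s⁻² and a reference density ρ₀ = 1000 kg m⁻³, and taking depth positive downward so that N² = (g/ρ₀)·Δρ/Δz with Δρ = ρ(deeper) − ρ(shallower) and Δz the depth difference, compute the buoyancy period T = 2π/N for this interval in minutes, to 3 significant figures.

6.14 min

Δρ = 998.262 − 997.610 = 0.652 kg m⁻³ over Δz = 78 − 56 = 22 m.
N² = (9.8/1000) × (0.652/22) = 2.9044 × 10⁻⁴ s⁻².
N = √(2.9044 × 10⁻⁴) = 0.017042 rad s⁻¹, so T = 2π/N = 368.69 s = 6.1448 min ≈ 6.14 min.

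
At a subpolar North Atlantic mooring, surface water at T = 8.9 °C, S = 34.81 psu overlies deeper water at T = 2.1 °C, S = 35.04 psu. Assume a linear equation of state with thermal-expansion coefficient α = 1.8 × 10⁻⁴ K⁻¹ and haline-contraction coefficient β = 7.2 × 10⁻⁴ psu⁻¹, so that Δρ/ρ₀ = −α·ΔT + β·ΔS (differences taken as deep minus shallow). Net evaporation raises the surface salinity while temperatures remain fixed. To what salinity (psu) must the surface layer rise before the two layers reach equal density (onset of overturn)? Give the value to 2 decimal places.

Neutral buoyancy requires −α(T_deep − T_surf) + β(S_deep − S_surf′) = 0.
S_surf′ = S_deep − (α/β)·ΔT = 35.04 − (1.8 × 10⁻⁴/7.2 × 10⁻⁴)·(-6.8) = 36.7400 psu.
Increase required: 36.7400 − 34.81 = 1.9300 psu.

36.74 psu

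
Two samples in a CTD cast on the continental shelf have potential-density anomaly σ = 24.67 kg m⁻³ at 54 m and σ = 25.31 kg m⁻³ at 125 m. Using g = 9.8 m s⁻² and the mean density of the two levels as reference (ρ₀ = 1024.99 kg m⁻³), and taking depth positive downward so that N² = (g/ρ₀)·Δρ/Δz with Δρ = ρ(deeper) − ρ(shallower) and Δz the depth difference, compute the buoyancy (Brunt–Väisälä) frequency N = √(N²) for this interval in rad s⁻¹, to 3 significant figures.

Δρ = 1025.31 − 1024.67 = 0.64 kg m⁻³ over Δz = 125 − 54 = 71 m.
N² = (9.8/1024.99) × (0.64/71) = 8.6184 × 10⁻⁵ s⁻².
N = √(8.6184 × 10⁻⁵) = 9.2835 × 10⁻³ rad s⁻¹ ≈ 9.28 × 10⁻³ rad s⁻¹.

9.28 × 10⁻³ rad s⁻¹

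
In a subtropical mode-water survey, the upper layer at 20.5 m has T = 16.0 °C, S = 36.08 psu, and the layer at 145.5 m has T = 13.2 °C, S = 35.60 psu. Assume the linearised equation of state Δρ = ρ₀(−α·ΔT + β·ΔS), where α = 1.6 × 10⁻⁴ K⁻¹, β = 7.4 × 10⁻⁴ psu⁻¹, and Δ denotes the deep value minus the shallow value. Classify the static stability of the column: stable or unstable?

ΔT = 13.2 − 16.0 = -2.8 K and ΔS = 35.60 − 36.08 = -0.48 psu (deep − shallow).
−αΔT = 4.48 × 10⁻⁴; βΔS = -3.552 × 10⁻⁴; sum Δρ/ρ₀ = 9.28 × 10⁻⁵.
Δρ/ρ₀ > 0, so Δρ > 0: deeper water is denser → statically stable.

stable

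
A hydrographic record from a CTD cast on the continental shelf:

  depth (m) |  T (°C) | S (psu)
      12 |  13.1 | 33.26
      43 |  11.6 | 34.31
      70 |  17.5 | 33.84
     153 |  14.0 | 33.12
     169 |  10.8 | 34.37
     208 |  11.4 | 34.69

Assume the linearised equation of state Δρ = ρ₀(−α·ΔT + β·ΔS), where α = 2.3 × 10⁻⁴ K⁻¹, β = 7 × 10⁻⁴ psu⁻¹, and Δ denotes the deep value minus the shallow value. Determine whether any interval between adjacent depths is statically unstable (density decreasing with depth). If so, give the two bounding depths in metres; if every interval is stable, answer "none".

43–70 m

Evaluate Δρ/ρ₀ = −αΔT + βΔS across each adjacent pair:
  12–43 m: −αΔT+βΔS = −(2.3 × 10⁻⁴)(-1.5)+(7 × 10⁻⁴)(+1.05) = 1.1 × 10⁻³ → stable
  43–70 m: −αΔT+βΔS = −(2.3 × 10⁻⁴)(+5.9)+(7 × 10⁻⁴)(-0.47) = -1.7 × 10⁻³ → UNSTABLE
  70–153 m: −αΔT+βΔS = −(2.3 × 10⁻⁴)(-3.5)+(7 × 10⁻⁴)(-0.72) = 3.0 × 10⁻⁴ → stable
  153–169 m: −αΔT+βΔS = −(2.3 × 10⁻⁴)(-3.2)+(7 × 10⁻⁴)(+1.25) = 1.6 × 10⁻³ → stable
  169–208 m: −αΔT+βΔS = −(2.3 × 10⁻⁴)(+0.6)+(7 × 10⁻⁴)(+0.32) = 8.6 × 10⁻⁵ → stable
The 43–70 m interval has Δρ < 0: lighter water underlies denser water.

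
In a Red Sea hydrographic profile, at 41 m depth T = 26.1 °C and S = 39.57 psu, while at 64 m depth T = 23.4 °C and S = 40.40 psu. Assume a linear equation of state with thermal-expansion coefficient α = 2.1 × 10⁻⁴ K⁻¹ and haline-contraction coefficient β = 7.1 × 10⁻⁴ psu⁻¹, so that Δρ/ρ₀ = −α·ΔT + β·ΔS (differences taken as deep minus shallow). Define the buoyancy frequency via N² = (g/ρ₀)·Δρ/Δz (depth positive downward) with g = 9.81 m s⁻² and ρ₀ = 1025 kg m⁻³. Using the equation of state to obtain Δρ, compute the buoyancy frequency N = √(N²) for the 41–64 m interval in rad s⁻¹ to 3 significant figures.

ΔT = -2.7 K, ΔS = +0.83 psu (deep − shallow).
Δρ/ρ₀ = −αΔT + βΔS = 5.67 × 10⁻⁴ + 5.893 × 10⁻⁴ = 1.1563 × 10⁻³, so Δρ ≈ 1.185 kg m⁻³.
N² = (g/ρ₀)·Δρ/Δz = g·(Δρ/ρ₀)/Δz = 9.81 × 1.1563 × 10⁻³ / 23 = 4.9319 × 10⁻⁴ s⁻².
N = √(4.9319 × 10⁻⁴) = 0.022208 rad s⁻¹ ≈ 0.0222 rad s⁻¹.

0.0222 rad s⁻¹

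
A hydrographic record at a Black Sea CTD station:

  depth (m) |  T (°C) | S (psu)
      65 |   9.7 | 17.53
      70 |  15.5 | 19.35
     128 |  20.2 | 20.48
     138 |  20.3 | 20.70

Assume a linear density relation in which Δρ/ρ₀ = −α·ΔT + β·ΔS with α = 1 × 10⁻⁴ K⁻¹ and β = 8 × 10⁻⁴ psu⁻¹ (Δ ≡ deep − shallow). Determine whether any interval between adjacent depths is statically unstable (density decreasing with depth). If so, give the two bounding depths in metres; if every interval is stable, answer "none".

Evaluate Δρ/ρ₀ = −αΔT + βΔS across each adjacent pair:
  65–70 m: −αΔT+βΔS = −(1 × 10⁻⁴)(+5.8)+(8 × 10⁻⁴)(+1.82) = 8.8 × 10⁻⁴ → stable
  70–128 m: −αΔT+βΔS = −(1 × 10⁻⁴)(+4.7)+(8 × 10⁻⁴)(+1.13) = 4.3 × 10⁻⁴ → stable
  128–138 m: −αΔT+βΔS = −(1 × 10⁻⁴)(+0.1)+(8 × 10⁻⁴)(+0.22) = 1.7 × 10⁻⁴ → stable
Every interval has Δρ > 0: the column is stably stratified throughout.

none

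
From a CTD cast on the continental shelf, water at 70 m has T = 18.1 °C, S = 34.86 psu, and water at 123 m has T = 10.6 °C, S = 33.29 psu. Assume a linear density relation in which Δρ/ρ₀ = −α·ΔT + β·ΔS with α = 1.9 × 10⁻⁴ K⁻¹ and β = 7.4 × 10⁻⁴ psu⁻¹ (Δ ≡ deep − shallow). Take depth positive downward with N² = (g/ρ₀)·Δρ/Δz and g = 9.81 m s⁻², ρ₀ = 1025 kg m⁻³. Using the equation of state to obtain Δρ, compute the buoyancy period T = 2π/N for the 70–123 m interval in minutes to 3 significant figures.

15.0 min

ΔT = -7.5 K, ΔS = -1.57 psu (deep − shallow).
Δρ/ρ₀ = −αΔT + βΔS = 1.425 × 10⁻³ − 1.1618 × 10⁻³ = 2.632 × 10⁻⁴, so Δρ ≈ 0.2698 kg m⁻³.
N² = (g/ρ₀)·Δρ/Δz = g·(Δρ/ρ₀)/Δz = 9.81 × 2.632 × 10⁻⁴ / 53 = 4.8717 × 10⁻⁵ s⁻².
N = √(4.8717 × 10⁻⁵) = 6.9798 × 10⁻³ rad s⁻¹ → T = 2π/N = 900.20 s = 15.003 min ≈ 15.0 min.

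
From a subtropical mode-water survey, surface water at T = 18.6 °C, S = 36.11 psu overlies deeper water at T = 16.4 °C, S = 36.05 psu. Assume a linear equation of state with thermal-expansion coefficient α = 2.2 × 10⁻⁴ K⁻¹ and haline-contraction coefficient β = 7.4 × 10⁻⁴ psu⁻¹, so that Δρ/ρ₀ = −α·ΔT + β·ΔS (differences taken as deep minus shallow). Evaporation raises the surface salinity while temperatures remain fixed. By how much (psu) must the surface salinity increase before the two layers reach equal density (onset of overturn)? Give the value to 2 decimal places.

0.59 psu

Neutral buoyancy requires −α(T_deep − T_surf) + β(S_deep − S_surf′) = 0.
S_surf′ = S_deep − (α/β)·ΔT = 36.05 − (2.2 × 10⁻⁴/7.4 × 10⁻⁴)·(-2.2) = 36.7041 psu.
Increase required: 36.7041 − 36.11 = 0.5941 psu.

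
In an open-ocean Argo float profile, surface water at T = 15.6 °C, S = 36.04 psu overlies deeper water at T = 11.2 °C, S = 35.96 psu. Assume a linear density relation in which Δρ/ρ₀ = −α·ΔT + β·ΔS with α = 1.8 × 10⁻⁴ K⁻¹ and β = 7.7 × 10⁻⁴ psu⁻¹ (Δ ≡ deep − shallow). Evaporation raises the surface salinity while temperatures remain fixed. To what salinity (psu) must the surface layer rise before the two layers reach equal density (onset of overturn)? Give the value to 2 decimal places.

Neutral buoyancy requires −α(T_deep − T_surf) + β(S_deep − S_surf′) = 0.
S_surf′ = S_deep − (α/β)·ΔT = 35.96 − (1.8 × 10⁻⁴/7.7 × 10⁻⁴)·(-4.4) = 36.9886 psu.
Increase required: 36.9886 − 36.04 = 0.9486 psu.

36.99 psu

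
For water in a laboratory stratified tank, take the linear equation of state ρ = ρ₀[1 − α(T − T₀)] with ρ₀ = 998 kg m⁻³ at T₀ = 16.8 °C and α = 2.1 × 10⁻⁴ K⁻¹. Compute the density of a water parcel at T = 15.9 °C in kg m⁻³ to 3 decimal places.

T − T₀ = -0.9 K.
Bracket = 1 − α·(-0.9) = 1 + (1.89 × 10⁻⁴) = 1.0001890.
ρ = 998 × 1.0001890 = 998.189 kg m⁻³.

998.189 kg m⁻³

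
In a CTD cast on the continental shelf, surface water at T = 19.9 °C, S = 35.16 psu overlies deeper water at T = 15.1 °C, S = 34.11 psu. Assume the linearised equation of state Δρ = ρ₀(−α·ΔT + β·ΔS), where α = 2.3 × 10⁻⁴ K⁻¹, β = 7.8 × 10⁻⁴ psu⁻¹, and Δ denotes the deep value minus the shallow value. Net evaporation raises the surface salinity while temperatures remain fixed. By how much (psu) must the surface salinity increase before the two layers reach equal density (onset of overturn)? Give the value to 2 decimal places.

0.37 psu

Neutral buoyancy requires −α(T_deep − T_surf) + β(S_deep − S_surf′) = 0.
S_surf′ = S_deep − (α/β)·ΔT = 34.11 − (2.3 × 10⁻⁴/7.8 × 10⁻⁴)·(-4.8) = 35.5254 psu.
Increase required: 35.5254 − 35.16 = 0.3654 psu.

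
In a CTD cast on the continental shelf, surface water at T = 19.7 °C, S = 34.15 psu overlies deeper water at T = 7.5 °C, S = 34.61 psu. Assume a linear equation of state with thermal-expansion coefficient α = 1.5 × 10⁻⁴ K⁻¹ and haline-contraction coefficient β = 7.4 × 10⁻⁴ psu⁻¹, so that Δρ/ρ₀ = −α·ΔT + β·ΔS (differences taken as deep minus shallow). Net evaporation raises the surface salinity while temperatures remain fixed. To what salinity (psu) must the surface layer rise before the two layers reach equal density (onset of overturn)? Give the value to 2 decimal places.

37.08 psu

Neutral buoyancy requires −α(T_deep − T_surf) + β(S_deep − S_surf′) = 0.
S_surf′ = S_deep − (α/β)·ΔT = 34.61 − (1.5 × 10⁻⁴/7.4 × 10⁻⁴)·(-12.2) = 37.0830 psu.
Increase required: 37.0830 − 34.15 = 2.9330 psu.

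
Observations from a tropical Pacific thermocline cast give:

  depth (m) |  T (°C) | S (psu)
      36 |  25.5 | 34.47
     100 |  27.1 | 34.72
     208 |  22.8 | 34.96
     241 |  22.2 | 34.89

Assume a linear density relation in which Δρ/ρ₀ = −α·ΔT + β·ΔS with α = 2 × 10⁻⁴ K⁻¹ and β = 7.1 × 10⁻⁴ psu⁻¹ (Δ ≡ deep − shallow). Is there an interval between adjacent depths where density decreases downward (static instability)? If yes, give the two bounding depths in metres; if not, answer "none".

36–100 m

Evaluate Δρ/ρ₀ = −αΔT + βΔS across each adjacent pair:
  36–100 m: −αΔT+βΔS = −(2 × 10⁻⁴)(+1.6)+(7.1 × 10⁻⁴)(+0.25) = -1.4 × 10⁻⁴ → UNSTABLE
  100–208 m: −αΔT+βΔS = −(2 × 10⁻⁴)(-4.3)+(7.1 × 10⁻⁴)(+0.24) = 1.0 × 10⁻³ → stable
  208–241 m: −αΔT+βΔS = −(2 × 10⁻⁴)(-0.6)+(7.1 × 10⁻⁴)(-0.07) = 7.0 × 10⁻⁵ → stable
The 36–100 m interval has Δρ < 0: lighter water underlies denser water.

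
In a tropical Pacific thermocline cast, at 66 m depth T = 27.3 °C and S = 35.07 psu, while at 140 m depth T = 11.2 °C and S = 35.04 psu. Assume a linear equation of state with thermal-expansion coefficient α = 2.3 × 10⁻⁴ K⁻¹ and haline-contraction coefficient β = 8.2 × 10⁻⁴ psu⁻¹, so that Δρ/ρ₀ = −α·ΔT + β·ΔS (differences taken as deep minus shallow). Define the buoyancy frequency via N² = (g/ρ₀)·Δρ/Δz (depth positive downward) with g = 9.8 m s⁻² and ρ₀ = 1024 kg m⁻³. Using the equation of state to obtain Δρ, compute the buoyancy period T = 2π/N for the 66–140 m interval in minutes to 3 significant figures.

ΔT = -16.1 K, ΔS = -0.03 psu (deep − shallow).
Δρ/ρ₀ = −αΔT + βΔS = 3.703 × 10⁻³ − 2.46 × 10⁻⁵ = 3.6784 × 10⁻³, so Δρ ≈ 3.767 kg m⁻³.
N² = (g/ρ₀)·Δρ/Δz = g·(Δρ/ρ₀)/Δz = 9.8 × 3.6784 × 10⁻³ / 74 = 4.8714 × 10⁻⁴ s⁻².
N = √(4.8714 × 10⁻⁴) = 0.022071 rad s⁻¹ → T = 2π/N = 284.68 s = 4.7447 min ≈ 4.74 min.

4.74 min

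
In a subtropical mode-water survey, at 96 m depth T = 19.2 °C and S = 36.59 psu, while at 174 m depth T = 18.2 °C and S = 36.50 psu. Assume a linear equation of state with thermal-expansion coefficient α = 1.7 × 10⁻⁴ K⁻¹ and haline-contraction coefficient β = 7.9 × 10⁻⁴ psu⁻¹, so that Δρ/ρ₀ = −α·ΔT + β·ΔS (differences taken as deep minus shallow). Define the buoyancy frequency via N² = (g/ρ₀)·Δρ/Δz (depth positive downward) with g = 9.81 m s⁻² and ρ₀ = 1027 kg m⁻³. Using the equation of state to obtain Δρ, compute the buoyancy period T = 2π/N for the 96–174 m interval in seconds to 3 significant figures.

ΔT = -1.0 K, ΔS = -0.09 psu (deep − shallow).
Δρ/ρ₀ = −αΔT + βΔS = 1.70 × 10⁻⁴ − 7.11 × 10⁻⁵ = 9.89 × 10⁻⁵, so Δρ ≈ 0.1016 kg m⁻³.
N² = (g/ρ₀)·Δρ/Δz = g·(Δρ/ρ₀)/Δz = 9.81 × 9.89 × 10⁻⁵ / 78 = 1.2439 × 10⁻⁵ s⁻².
N = √(1.2439 × 10⁻⁵) = 3.5269 × 10⁻³ rad s⁻¹ → T = 2π/N = 1.7815 × 10³ s ≈ 1.78 × 10³ s.

1.78 × 10³ s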